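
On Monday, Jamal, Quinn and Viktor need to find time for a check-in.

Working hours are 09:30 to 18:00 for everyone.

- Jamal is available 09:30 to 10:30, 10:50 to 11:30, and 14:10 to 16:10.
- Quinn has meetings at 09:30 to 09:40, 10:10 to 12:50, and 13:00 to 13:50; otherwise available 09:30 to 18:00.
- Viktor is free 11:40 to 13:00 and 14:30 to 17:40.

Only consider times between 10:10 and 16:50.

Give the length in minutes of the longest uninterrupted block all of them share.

Quinn free within 09:30–18:00: 09:40–10:10, 12:50–13:00, 13:50–18:00.
Jamal ∩ Quinn: 09:40–10:10, 14:10–16:10.
Jamal ∩ Quinn ∩ Viktor: 14:30–16:10.
Restricted to 10:10–16:50: 14:30–16:10.
Single common window of 100 minutes.

100 minutes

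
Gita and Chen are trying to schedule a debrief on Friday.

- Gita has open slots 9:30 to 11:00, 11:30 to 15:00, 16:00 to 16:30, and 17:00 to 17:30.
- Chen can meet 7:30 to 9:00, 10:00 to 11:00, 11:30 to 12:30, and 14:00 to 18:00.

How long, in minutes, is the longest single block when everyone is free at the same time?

Gita ∩ Chen: 10:00–11:00, 11:30–12:30, 14:00–15:00, 16:00–16:30, 17:00–17:30.
Common window lengths: 60, 60, 60, 30, 30 min; longest is 60.

60 minutes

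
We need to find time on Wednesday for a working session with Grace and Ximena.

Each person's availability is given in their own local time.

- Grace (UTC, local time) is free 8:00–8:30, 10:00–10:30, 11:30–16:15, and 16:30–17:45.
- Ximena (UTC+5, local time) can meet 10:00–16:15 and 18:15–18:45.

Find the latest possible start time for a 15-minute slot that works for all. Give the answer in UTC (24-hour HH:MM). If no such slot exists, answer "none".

Grace → UTC: 08:00–08:30, 10:00–10:30, 11:30–16:15, 16:30–17:45.
Ximena → UTC: 05:00–11:15, 13:15–13:45.
Grace ∩ Ximena: 08:00–08:30, 10:00–10:30, 13:15–13:45.
Windows ≥ 15 min: 08:00–08:30, 10:00–10:30, 13:15–13:45.
Latest start in the last window 13:15–13:45 is 13:45 − 15 min = 13:30.

13:30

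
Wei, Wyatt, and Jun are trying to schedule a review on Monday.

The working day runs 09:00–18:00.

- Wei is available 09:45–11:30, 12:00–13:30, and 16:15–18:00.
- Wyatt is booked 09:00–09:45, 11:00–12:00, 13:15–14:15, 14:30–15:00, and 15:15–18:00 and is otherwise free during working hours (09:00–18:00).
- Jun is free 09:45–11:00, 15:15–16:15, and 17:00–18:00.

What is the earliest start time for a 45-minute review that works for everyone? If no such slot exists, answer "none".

Wyatt free within 09:00–18:00: 09:45–11:00, 12:00–13:15, 14:15–14:30, 15:00–15:15.
Wei ∩ Wyatt: 09:45–11:00, 12:00–13:15.
Wei ∩ Wyatt ∩ Jun: 09:45–11:00.
Windows ≥ 45 min: 09:45–11:00.
Earliest such window starts at 09:45.

09:45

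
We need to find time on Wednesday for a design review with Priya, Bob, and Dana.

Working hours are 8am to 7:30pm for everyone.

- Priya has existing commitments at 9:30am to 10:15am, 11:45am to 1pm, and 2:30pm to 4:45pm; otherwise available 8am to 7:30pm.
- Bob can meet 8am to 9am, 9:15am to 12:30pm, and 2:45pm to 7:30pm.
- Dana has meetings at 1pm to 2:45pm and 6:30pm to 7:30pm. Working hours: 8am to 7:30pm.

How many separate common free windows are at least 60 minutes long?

Priya free within 08:00–19:30: 08:00–09:30, 10:15–11:45, 13:00–14:30, 16:45–19:30.
Dana free within 08:00–19:30: 08:00–13:00, 14:45–18:30.
Priya ∩ Bob: 08:00–09:00, 09:15–09:30, 10:15–11:45, 16:45–19:30.
Priya ∩ Bob ∩ Dana: 08:00–09:00, 09:15–09:30, 10:15–11:45, 16:45–18:30.
Windows ≥ 60 min: 08:00–09:00, 10:15–11:45, 16:45–18:30.
That's 3 windows.

3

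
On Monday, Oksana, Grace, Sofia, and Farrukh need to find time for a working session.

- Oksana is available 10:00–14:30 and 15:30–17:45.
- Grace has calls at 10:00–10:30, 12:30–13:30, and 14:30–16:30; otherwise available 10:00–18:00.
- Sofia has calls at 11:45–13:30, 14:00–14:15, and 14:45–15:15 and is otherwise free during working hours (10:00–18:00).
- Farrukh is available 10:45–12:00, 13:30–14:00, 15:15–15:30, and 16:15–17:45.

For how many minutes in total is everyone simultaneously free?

Grace free within 10:00–18:00: 10:30–12:30, 13:30–14:30, 16:30–18:00.
Sofia free within 10:00–18:00: 10:00–11:45, 13:30–14:00, 14:15–14:45, 15:15–18:00.
Oksana ∩ Grace: 10:30–12:30, 13:30–14:30, 16:30–17:45.
Oksana ∩ Grace ∩ Sofia: 10:30–11:45, 13:30–14:00, 14:15–14:30, 16:30–17:45.
Oksana ∩ Grace ∩ Sofia ∩ Farrukh: 10:45–11:45, 13:30–14:00, 16:30–17:45.
Total common minutes: 60 + 30 + 75 = 165.

165 minutes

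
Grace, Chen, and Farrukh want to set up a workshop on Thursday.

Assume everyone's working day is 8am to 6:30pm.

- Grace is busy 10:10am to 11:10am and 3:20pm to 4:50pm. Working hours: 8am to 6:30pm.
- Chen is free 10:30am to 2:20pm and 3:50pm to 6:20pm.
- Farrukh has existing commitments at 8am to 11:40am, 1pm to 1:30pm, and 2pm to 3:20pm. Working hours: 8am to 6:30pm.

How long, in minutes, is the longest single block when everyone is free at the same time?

Grace free within 08:00–18:30: 08:00–10:10, 11:10–15:20, 16:50–18:30.
Farrukh free within 08:00–18:30: 11:40–13:00, 13:30–14:00, 15:20–18:30.
Grace ∩ Chen: 11:10–14:20, 16:50–18:20.
Grace ∩ Chen ∩ Farrukh: 11:40–13:00, 13:30–14:00, 16:50–18:20.
Common window lengths: 80, 30, 90 min; longest is 90.

90 minutes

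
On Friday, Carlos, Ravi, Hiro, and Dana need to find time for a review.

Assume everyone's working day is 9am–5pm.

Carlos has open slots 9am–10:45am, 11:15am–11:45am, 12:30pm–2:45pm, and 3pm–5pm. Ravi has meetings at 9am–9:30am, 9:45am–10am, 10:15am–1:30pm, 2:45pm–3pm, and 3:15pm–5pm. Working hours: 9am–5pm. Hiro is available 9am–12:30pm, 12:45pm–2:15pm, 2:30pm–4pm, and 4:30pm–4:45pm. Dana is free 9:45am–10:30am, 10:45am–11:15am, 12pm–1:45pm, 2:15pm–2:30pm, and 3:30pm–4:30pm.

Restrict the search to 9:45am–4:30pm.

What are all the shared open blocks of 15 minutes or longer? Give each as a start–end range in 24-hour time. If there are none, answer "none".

Ravi free within 09:00–17:00: 09:30–09:45, 10:00–10:15, 13:30–14:45, 15:00–15:15.
Carlos ∩ Ravi: 09:30–09:45, 10:00–10:15, 13:30–14:45, 15:00–15:15.
Carlos ∩ Ravi ∩ Hiro: 09:30–09:45, 10:00–10:15, 13:30–14:15, 14:30–14:45, 15:00–15:15.
Carlos ∩ Ravi ∩ Hiro ∩ Dana: 10:00–10:15, 13:30–13:45.
Restricted to 09:45–16:30: 10:00–10:15, 13:30–13:45.
Windows ≥ 15 min: 10:00–10:15, 13:30–13:45.

10:00–10:15, 13:30–13:45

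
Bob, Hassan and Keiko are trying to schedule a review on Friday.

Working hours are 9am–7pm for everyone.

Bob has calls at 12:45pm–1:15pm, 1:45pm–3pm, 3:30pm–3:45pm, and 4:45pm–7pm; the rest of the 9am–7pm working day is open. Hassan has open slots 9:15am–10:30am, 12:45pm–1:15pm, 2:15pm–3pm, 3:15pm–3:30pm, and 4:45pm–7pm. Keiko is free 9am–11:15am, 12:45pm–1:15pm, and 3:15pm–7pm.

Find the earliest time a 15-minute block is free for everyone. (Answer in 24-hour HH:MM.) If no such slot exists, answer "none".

09:15

Bob free within 09:00–19:00: 09:00–12:45, 13:15–13:45, 15:00–15:30, 15:45–16:45.
Bob ∩ Hassan: 09:15–10:30, 15:15–15:30.
Bob ∩ Hassan ∩ Keiko: 09:15–10:30, 15:15–15:30.
Windows ≥ 15 min: 09:15–10:30, 15:15–15:30.
Earliest such window starts at 09:15.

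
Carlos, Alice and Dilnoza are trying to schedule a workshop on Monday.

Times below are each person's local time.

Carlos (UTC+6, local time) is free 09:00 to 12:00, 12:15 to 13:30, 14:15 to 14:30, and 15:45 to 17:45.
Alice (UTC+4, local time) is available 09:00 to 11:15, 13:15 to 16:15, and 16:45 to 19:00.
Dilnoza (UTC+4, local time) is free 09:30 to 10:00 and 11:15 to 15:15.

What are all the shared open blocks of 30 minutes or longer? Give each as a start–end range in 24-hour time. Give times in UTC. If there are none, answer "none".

Carlos → UTC: 03:00–06:00, 06:15–07:30, 08:15–08:30, 09:45–11:45.
Alice → UTC: 05:00–07:15, 09:15–12:15, 12:45–15:00.
Dilnoza → UTC: 05:30–06:00, 07:15–11:15.
Carlos ∩ Alice: 05:00–06:00, 06:15–07:15, 09:45–11:45.
Carlos ∩ Alice ∩ Dilnoza: 05:30–06:00, 09:45–11:15.
Windows ≥ 30 min: 05:30–06:00, 09:45–11:15.

05:30–06:00, 09:45–11:15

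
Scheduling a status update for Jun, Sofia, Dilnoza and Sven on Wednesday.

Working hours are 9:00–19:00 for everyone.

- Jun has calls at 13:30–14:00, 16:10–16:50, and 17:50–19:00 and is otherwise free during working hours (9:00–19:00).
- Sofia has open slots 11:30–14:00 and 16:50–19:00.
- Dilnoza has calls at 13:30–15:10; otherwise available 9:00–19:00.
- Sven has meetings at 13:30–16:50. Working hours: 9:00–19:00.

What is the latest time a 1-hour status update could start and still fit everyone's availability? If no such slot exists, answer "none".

16:50

Jun free within 09:00–19:00: 09:00–13:30, 14:00–16:10, 16:50–17:50.
Dilnoza free within 09:00–19:00: 09:00–13:30, 15:10–19:00.
Sven free within 09:00–19:00: 09:00–13:30, 16:50–19:00.
Jun ∩ Sofia: 11:30–13:30, 16:50–17:50.
Jun ∩ Sofia ∩ Dilnoza: 11:30–13:30, 16:50–17:50.
Jun ∩ Sofia ∩ Dilnoza ∩ Sven: 11:30–13:30, 16:50–17:50.
Windows ≥ 60 min: 11:30–13:30, 16:50–17:50.
Latest start in the last window 16:50–17:50 is 17:50 − 60 min = 16:50.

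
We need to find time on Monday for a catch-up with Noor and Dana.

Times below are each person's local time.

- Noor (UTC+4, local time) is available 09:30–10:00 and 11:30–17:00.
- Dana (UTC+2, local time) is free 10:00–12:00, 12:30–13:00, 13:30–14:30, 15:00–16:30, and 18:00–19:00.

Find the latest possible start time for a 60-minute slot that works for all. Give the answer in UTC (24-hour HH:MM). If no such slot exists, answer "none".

Noor → UTC: 05:30–06:00, 07:30–13:00.
Dana → UTC: 08:00–10:00, 10:30–11:00, 11:30–12:30, 13:00–14:30, 16:00–17:00.
Noor ∩ Dana: 08:00–10:00, 10:30–11:00, 11:30–12:30.
Windows ≥ 60 min: 08:00–10:00, 11:30–12:30.
Latest start in the last window 11:30–12:30 is 12:30 − 60 min = 11:30.

11:30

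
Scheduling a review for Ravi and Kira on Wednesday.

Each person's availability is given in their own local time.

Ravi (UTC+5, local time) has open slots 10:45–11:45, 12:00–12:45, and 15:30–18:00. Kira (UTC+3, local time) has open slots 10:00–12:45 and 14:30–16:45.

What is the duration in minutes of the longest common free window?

Ravi → UTC: 05:45–06:45, 07:00–07:45, 10:30–13:00.
Kira → UTC: 07:00–09:45, 11:30–13:45.
Ravi ∩ Kira: 07:00–07:45, 11:30–13:00.
Common window lengths: 45, 90 min; longest is 90.

90 minutes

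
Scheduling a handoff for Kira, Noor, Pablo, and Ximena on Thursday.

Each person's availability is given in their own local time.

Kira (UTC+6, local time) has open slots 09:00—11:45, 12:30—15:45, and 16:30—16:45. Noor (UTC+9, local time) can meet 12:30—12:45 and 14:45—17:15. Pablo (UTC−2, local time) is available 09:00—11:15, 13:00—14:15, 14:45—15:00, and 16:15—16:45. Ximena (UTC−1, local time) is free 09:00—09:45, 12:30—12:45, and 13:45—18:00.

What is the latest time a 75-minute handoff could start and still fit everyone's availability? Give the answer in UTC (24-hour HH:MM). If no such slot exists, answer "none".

Kira → UTC: 03:00–05:45, 06:30–09:45, 10:30–10:45.
Noor → UTC: 03:30–03:45, 05:45–08:15.
Pablo → UTC: 11:00–13:15, 15:00–16:15, 16:45–17:00, 18:15–18:45.
Ximena → UTC: 10:00–10:45, 13:30–13:45, 14:45–19:00.
Kira ∩ Noor: 03:30–03:45, 06:30–08:15.
Kira ∩ Noor ∩ Pablo: (none).
Kira ∩ Noor ∩ Pablo ∩ Ximena: (none).
Windows ≥ 75 min: (none).

none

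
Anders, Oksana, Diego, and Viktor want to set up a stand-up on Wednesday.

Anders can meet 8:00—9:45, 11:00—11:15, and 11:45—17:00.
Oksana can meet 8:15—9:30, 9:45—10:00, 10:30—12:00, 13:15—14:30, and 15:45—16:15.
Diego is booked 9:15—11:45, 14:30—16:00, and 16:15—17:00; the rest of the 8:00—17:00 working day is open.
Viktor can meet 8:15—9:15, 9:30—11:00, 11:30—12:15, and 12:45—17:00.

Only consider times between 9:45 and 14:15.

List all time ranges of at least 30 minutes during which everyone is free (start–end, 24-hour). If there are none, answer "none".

Diego free within 08:00–17:00: 08:00–09:15, 11:45–14:30, 16:00–16:15.
Anders ∩ Oksana: 08:15–09:30, 11:00–11:15, 11:45–12:00, 13:15–14:30, 15:45–16:15.
Anders ∩ Oksana ∩ Diego: 08:15–09:15, 11:45–12:00, 13:15–14:30, 16:00–16:15.
Anders ∩ Oksana ∩ Diego ∩ Viktor: 08:15–09:15, 11:45–12:00, 13:15–14:30, 16:00–16:15.
Restricted to 09:45–14:15: 11:45–12:00, 13:15–14:15.
Windows ≥ 30 min: 13:15–14:15.

13:15–14:15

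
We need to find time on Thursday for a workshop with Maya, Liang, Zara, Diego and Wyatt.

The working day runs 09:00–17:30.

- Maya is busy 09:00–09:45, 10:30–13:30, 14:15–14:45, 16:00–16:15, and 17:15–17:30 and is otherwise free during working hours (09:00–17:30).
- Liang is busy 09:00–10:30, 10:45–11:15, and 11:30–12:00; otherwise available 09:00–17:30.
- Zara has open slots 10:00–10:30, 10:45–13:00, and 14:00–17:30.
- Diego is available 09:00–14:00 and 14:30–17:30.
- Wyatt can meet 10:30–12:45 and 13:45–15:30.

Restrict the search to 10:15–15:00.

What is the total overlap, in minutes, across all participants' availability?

15 minutes

Maya free within 09:00–17:30: 09:45–10:30, 13:30–14:15, 14:45–16:00, 16:15–17:15.
Liang free within 09:00–17:30: 10:30–10:45, 11:15–11:30, 12:00–17:30.
Maya ∩ Liang: 13:30–14:15, 14:45–16:00, 16:15–17:15.
Maya ∩ Liang ∩ Zara: 14:00–14:15, 14:45–16:00, 16:15–17:15.
Maya ∩ Liang ∩ Zara ∩ Diego: 14:45–16:00, 16:15–17:15.
Maya ∩ Liang ∩ Zara ∩ Diego ∩ Wyatt: 14:45–15:30.
Restricted to 10:15–15:00: 14:45–15:00.
Total common minutes: 15.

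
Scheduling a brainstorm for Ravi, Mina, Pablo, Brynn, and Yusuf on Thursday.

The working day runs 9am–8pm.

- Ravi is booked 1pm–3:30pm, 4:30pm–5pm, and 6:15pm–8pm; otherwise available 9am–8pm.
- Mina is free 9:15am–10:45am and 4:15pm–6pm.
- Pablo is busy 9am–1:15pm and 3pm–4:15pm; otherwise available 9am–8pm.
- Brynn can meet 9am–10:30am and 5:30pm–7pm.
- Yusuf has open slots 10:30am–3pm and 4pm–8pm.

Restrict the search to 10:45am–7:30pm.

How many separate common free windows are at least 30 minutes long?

Ravi free within 09:00–20:00: 09:00–13:00, 15:30–16:30, 17:00–18:15.
Pablo free within 09:00–20:00: 13:15–15:00, 16:15–20:00.
Ravi ∩ Mina: 09:15–10:45, 16:15–16:30, 17:00–18:00.
Ravi ∩ Mina ∩ Pablo: 16:15–16:30, 17:00–18:00.
Ravi ∩ Mina ∩ Pablo ∩ Brynn: 17:30–18:00.
Ravi ∩ Mina ∩ Pablo ∩ Brynn ∩ Yusuf: 17:30–18:00.
Restricted to 10:45–19:30: 17:30–18:00.
Windows ≥ 30 min: 17:30–18:00.
That's 1 window.

1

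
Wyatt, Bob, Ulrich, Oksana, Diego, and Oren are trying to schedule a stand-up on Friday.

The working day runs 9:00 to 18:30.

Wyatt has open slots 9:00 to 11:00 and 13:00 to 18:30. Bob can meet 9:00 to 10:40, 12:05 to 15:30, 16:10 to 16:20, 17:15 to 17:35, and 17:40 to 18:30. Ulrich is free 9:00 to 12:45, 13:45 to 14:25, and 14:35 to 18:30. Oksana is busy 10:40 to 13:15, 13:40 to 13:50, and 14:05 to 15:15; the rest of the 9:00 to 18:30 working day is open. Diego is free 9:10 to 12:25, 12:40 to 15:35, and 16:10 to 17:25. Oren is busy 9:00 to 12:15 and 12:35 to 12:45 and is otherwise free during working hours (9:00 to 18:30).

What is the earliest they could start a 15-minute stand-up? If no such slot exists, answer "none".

13:50

Oksana free within 09:00–18:30: 09:00–10:40, 13:15–13:40, 13:50–14:05, 15:15–18:30.
Oren free within 09:00–18:30: 12:15–12:35, 12:45–18:30.
Wyatt ∩ Bob: 09:00–10:40, 13:00–15:30, 16:10–16:20, 17:15–17:35, 17:40–18:30.
Wyatt ∩ Bob ∩ Ulrich: 09:00–10:40, 13:45–14:25, 14:35–15:30, 16:10–16:20, 17:15–17:35, 17:40–18:30.
Wyatt ∩ Bob ∩ Ulrich ∩ Oksana: 09:00–10:40, 13:50–14:05, 15:15–15:30, 16:10–16:20, 17:15–17:35, 17:40–18:30.
Wyatt ∩ Bob ∩ Ulrich ∩ Oksana ∩ Diego: 09:10–10:40, 13:50–14:05, 15:15–15:30, 16:10–16:20, 17:15–17:25.
Wyatt ∩ Bob ∩ Ulrich ∩ Oksana ∩ Diego ∩ Oren: 13:50–14:05, 15:15–15:30, 16:10–16:20, 17:15–17:25.
Windows ≥ 15 min: 13:50–14:05, 15:15–15:30.
Earliest such window starts at 13:50.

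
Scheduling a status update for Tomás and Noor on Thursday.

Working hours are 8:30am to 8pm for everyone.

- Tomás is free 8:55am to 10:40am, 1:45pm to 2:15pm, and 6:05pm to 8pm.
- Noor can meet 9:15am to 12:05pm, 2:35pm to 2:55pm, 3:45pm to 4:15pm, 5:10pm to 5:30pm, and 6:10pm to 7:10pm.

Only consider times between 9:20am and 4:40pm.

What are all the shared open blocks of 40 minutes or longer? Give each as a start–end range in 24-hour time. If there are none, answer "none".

Tomás ∩ Noor: 09:15–10:40, 18:10–19:10.
Restricted to 09:20–16:40: 09:20–10:40.
Windows ≥ 40 min: 09:20–10:40.

09:20–10:40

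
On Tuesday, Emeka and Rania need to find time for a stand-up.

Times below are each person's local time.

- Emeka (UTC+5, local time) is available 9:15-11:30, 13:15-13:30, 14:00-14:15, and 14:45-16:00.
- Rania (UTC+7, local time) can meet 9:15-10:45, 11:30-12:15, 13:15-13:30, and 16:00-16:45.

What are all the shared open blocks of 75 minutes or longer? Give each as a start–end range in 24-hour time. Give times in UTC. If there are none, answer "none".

none

Emeka → UTC: 04:15–06:30, 08:15–08:30, 09:00–09:15, 09:45–11:00.
Rania → UTC: 02:15–03:45, 04:30–05:15, 06:15–06:30, 09:00–09:45.
Emeka ∩ Rania: 04:30–05:15, 06:15–06:30, 09:00–09:15.
Windows ≥ 75 min: (none).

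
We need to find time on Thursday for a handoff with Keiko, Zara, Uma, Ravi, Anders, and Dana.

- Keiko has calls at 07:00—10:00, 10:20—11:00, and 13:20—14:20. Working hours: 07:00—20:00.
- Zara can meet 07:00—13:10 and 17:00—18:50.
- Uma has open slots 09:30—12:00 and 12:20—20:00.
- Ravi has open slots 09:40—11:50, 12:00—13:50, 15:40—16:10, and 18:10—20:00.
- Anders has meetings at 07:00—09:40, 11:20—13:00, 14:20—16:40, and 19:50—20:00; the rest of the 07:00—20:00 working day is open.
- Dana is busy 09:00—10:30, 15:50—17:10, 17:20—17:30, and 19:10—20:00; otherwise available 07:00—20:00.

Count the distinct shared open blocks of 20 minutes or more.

Keiko free within 07:00–20:00: 10:00–10:20, 11:00–13:20, 14:20–20:00.
Anders free within 07:00–20:00: 09:40–11:20, 13:00–14:20, 16:40–19:50.
Dana free within 07:00–20:00: 07:00–09:00, 10:30–15:50, 17:10–17:20, 17:30–19:10.
Keiko ∩ Zara: 10:00–10:20, 11:00–13:10, 17:00–18:50.
Keiko ∩ Zara ∩ Uma: 10:00–10:20, 11:00–12:00, 12:20–13:10, 17:00–18:50.
Keiko ∩ Zara ∩ Uma ∩ Ravi: 10:00–10:20, 11:00–11:50, 12:20–13:10, 18:10–18:50.
Keiko ∩ Zara ∩ Uma ∩ Ravi ∩ Anders: 10:00–10:20, 11:00–11:20, 13:00–13:10, 18:10–18:50.
Keiko ∩ Zara ∩ Uma ∩ Ravi ∩ Anders ∩ Dana: 11:00–11:20, 13:00–13:10, 18:10–18:50.
Windows ≥ 20 min: 11:00–11:20, 18:10–18:50.
That's 2 windows.

2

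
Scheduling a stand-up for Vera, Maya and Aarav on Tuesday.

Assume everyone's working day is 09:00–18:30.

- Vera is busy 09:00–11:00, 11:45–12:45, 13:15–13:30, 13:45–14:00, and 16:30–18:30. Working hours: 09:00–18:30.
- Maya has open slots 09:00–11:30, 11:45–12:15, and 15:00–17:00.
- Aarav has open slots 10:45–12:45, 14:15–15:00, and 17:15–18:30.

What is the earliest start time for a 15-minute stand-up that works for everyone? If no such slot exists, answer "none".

Vera free within 09:00–18:30: 11:00–11:45, 12:45–13:15, 13:30–13:45, 14:00–16:30.
Vera ∩ Maya: 11:00–11:30, 15:00–16:30.
Vera ∩ Maya ∩ Aarav: 11:00–11:30.
Windows ≥ 15 min: 11:00–11:30.
Earliest such window starts at 11:00.

11:00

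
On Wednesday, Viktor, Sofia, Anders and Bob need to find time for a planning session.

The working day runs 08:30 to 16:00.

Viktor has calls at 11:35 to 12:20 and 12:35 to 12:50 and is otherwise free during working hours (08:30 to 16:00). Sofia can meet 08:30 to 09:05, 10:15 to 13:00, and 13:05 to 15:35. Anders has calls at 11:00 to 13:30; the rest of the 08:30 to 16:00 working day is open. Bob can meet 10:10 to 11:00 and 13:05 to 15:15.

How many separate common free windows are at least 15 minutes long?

2

Viktor free within 08:30–16:00: 08:30–11:35, 12:20–12:35, 12:50–16:00.
Anders free within 08:30–16:00: 08:30–11:00, 13:30–16:00.
Viktor ∩ Sofia: 08:30–09:05, 10:15–11:35, 12:20–12:35, 12:50–13:00, 13:05–15:35.
Viktor ∩ Sofia ∩ Anders: 08:30–09:05, 10:15–11:00, 13:30–15:35.
Viktor ∩ Sofia ∩ Anders ∩ Bob: 10:15–11:00, 13:30–15:15.
Windows ≥ 15 min: 10:15–11:00, 13:30–15:15.
That's 2 windows.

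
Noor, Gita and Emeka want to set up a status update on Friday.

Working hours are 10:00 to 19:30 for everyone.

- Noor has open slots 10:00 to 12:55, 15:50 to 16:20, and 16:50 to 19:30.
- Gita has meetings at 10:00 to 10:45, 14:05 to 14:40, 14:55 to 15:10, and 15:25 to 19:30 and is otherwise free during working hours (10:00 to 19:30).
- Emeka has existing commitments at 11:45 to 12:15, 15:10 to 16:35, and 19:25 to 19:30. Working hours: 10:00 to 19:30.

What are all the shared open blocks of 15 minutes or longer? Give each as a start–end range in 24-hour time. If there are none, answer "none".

10:45–11:45, 12:15–12:55

Gita free within 10:00–19:30: 10:45–14:05, 14:40–14:55, 15:10–15:25.
Emeka free within 10:00–19:30: 10:00–11:45, 12:15–15:10, 16:35–19:25.
Noor ∩ Gita: 10:45–12:55.
Noor ∩ Gita ∩ Emeka: 10:45–11:45, 12:15–12:55.
Windows ≥ 15 min: 10:45–11:45, 12:15–12:55.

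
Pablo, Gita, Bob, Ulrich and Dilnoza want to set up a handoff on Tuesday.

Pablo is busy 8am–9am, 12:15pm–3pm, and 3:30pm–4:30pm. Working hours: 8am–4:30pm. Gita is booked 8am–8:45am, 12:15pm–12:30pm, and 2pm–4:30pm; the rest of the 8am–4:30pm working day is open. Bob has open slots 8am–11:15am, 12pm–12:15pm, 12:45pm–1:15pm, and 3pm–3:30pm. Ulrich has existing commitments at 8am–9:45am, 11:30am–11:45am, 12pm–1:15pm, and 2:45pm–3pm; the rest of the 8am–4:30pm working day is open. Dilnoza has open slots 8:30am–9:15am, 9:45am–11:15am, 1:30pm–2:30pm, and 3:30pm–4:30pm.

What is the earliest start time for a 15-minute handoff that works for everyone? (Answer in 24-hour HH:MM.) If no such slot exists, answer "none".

Pablo free within 08:00–16:30: 09:00–12:15, 15:00–15:30.
Gita free within 08:00–16:30: 08:45–12:15, 12:30–14:00.
Ulrich free within 08:00–16:30: 09:45–11:30, 11:45–12:00, 13:15–14:45, 15:00–16:30.
Pablo ∩ Gita: 09:00–12:15.
Pablo ∩ Gita ∩ Bob: 09:00–11:15, 12:00–12:15.
Pablo ∩ Gita ∩ Bob ∩ Ulrich: 09:45–11:15.
Pablo ∩ Gita ∩ Bob ∩ Ulrich ∩ Dilnoza: 09:45–11:15.
Windows ≥ 15 min: 09:45–11:15.
Earliest such window starts at 09:45.

09:45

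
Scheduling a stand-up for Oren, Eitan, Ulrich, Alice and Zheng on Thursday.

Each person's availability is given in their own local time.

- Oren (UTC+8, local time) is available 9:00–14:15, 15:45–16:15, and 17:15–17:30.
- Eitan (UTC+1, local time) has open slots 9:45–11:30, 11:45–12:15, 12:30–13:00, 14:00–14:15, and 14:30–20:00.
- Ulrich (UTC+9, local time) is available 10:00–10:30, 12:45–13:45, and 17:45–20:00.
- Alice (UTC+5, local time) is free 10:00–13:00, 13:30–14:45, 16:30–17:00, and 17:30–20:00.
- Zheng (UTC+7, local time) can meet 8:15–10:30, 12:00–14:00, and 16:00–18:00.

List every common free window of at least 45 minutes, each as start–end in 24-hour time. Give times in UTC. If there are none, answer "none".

none

Oren → UTC: 01:00–06:15, 07:45–08:15, 09:15–09:30.
Eitan → UTC: 08:45–10:30, 10:45–11:15, 11:30–12:00, 13:00–13:15, 13:30–19:00.
Ulrich → UTC: 01:00–01:30, 03:45–04:45, 08:45–11:00.
Alice → UTC: 05:00–08:00, 08:30–09:45, 11:30–12:00, 12:30–15:00.
Zheng → UTC: 01:15–03:30, 05:00–07:00, 09:00–11:00.
Oren ∩ Eitan: 09:15–09:30.
Oren ∩ Eitan ∩ Ulrich: 09:15–09:30.
Oren ∩ Eitan ∩ Ulrich ∩ Alice: 09:15–09:30.
Oren ∩ Eitan ∩ Ulrich ∩ Alice ∩ Zheng: 09:15–09:30.
Windows ≥ 45 min: (none).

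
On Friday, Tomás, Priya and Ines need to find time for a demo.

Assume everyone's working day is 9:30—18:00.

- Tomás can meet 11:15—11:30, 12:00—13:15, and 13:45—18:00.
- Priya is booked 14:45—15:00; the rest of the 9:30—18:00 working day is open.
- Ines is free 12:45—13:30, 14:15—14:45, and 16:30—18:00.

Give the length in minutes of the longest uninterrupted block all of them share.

Priya free within 09:30–18:00: 09:30–14:45, 15:00–18:00.
Tomás ∩ Priya: 11:15–11:30, 12:00–13:15, 13:45–14:45, 15:00–18:00.
Tomás ∩ Priya ∩ Ines: 12:45–13:15, 14:15–14:45, 16:30–18:00.
Common window lengths: 30, 30, 90 min; longest is 90.

90 minutes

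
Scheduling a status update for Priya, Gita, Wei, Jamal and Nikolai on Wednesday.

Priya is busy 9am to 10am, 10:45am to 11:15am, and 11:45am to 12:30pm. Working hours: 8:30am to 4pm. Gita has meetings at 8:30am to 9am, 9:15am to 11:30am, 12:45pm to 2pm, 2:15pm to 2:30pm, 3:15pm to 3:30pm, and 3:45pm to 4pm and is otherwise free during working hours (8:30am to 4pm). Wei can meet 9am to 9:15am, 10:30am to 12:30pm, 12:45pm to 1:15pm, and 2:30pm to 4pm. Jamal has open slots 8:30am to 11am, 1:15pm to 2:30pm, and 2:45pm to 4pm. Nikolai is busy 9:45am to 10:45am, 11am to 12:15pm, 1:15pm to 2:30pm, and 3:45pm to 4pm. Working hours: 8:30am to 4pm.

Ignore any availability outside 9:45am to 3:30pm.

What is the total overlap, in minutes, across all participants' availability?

Priya free within 08:30–16:00: 08:30–09:00, 10:00–10:45, 11:15–11:45, 12:30–16:00.
Gita free within 08:30–16:00: 09:00–09:15, 11:30–12:45, 14:00–14:15, 14:30–15:15, 15:30–15:45.
Nikolai free within 08:30–16:00: 08:30–09:45, 10:45–11:00, 12:15–13:15, 14:30–15:45.
Priya ∩ Gita: 11:30–11:45, 12:30–12:45, 14:00–14:15, 14:30–15:15, 15:30–15:45.
Priya ∩ Gita ∩ Wei: 11:30–11:45, 14:30–15:15, 15:30–15:45.
Priya ∩ Gita ∩ Wei ∩ Jamal: 14:45–15:15, 15:30–15:45.
Priya ∩ Gita ∩ Wei ∩ Jamal ∩ Nikolai: 14:45–15:15, 15:30–15:45.
Restricted to 09:45–15:30: 14:45–15:15.
Total common minutes: 30.

30 minutes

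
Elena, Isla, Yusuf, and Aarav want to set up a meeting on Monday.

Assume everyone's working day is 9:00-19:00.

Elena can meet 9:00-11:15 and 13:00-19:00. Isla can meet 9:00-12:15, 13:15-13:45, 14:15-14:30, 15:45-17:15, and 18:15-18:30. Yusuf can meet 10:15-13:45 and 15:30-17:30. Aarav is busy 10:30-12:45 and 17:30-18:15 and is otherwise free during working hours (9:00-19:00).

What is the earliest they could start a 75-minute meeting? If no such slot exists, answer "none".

15:45

Aarav free within 09:00–19:00: 09:00–10:30, 12:45–17:30, 18:15–19:00.
Elena ∩ Isla: 09:00–11:15, 13:15–13:45, 14:15–14:30, 15:45–17:15, 18:15–18:30.
Elena ∩ Isla ∩ Yusuf: 10:15–11:15, 13:15–13:45, 15:45–17:15.
Elena ∩ Isla ∩ Yusuf ∩ Aarav: 10:15–10:30, 13:15–13:45, 15:45–17:15.
Windows ≥ 75 min: 15:45–17:15.
Earliest such window starts at 15:45.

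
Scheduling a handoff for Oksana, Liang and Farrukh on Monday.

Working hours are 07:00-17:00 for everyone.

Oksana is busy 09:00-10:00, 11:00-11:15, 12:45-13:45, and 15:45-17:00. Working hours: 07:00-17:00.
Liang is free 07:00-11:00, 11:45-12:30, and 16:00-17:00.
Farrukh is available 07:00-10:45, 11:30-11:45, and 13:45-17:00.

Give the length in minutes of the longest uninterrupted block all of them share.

120 minutes

Oksana free within 07:00–17:00: 07:00–09:00, 10:00–11:00, 11:15–12:45, 13:45–15:45.
Oksana ∩ Liang: 07:00–09:00, 10:00–11:00, 11:45–12:30.
Oksana ∩ Liang ∩ Farrukh: 07:00–09:00, 10:00–10:45.
Common window lengths: 120, 45 min; longest is 120.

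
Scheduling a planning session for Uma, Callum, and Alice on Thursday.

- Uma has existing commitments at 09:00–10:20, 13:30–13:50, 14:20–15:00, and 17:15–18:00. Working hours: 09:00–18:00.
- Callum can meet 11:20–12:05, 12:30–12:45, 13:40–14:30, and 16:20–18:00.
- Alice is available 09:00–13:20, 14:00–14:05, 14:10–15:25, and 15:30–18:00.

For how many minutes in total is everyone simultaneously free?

130 minutes

Uma free within 09:00–18:00: 10:20–13:30, 13:50–14:20, 15:00–17:15.
Uma ∩ Callum: 11:20–12:05, 12:30–12:45, 13:50–14:20, 16:20–17:15.
Uma ∩ Callum ∩ Alice: 11:20–12:05, 12:30–12:45, 14:00–14:05, 14:10–14:20, 16:20–17:15.
Total common minutes: 45 + 15 + 5 + 10 + 55 = 130.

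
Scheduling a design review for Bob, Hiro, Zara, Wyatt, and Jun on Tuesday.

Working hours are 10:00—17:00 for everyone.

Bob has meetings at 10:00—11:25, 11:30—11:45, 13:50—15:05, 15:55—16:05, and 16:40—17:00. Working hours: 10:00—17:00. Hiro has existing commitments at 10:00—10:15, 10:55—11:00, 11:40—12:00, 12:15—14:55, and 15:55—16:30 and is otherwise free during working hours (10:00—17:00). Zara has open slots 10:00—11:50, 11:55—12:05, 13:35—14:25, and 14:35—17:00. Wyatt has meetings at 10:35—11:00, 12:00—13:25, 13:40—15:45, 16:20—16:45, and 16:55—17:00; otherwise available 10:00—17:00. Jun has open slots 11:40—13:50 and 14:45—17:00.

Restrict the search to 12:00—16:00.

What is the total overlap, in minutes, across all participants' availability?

10 minutes

Bob free within 10:00–17:00: 11:25–11:30, 11:45–13:50, 15:05–15:55, 16:05–16:40.
Hiro free within 10:00–17:00: 10:15–10:55, 11:00–11:40, 12:00–12:15, 14:55–15:55, 16:30–17:00.
Wyatt free within 10:00–17:00: 10:00–10:35, 11:00–12:00, 13:25–13:40, 15:45–16:20, 16:45–16:55.
Bob ∩ Hiro: 11:25–11:30, 12:00–12:15, 15:05–15:55, 16:30–16:40.
Bob ∩ Hiro ∩ Zara: 11:25–11:30, 12:00–12:05, 15:05–15:55, 16:30–16:40.
Bob ∩ Hiro ∩ Zara ∩ Wyatt: 11:25–11:30, 15:45–15:55.
Bob ∩ Hiro ∩ Zara ∩ Wyatt ∩ Jun: 15:45–15:55.
Restricted to 12:00–16:00: 15:45–15:55.
Total common minutes: 10.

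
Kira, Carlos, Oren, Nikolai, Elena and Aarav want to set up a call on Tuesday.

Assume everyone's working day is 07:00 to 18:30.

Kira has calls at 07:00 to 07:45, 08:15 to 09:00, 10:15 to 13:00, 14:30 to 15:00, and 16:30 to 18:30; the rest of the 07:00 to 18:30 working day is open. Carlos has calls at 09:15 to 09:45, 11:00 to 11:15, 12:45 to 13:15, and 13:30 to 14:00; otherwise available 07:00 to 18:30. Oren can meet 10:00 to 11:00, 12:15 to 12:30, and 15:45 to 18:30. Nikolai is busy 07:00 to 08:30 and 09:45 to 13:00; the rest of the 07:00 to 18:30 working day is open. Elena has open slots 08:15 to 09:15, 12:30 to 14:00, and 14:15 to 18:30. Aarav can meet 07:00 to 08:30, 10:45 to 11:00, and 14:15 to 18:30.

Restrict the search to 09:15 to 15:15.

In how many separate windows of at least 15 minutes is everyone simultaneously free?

0

Kira free within 07:00–18:30: 07:45–08:15, 09:00–10:15, 13:00–14:30, 15:00–16:30.
Carlos free within 07:00–18:30: 07:00–09:15, 09:45–11:00, 11:15–12:45, 13:15–13:30, 14:00–18:30.
Nikolai free within 07:00–18:30: 08:30–09:45, 13:00–18:30.
Kira ∩ Carlos: 07:45–08:15, 09:00–09:15, 09:45–10:15, 13:15–13:30, 14:00–14:30, 15:00–16:30.
Kira ∩ Carlos ∩ Oren: 10:00–10:15, 15:45–16:30.
Kira ∩ Carlos ∩ Oren ∩ Nikolai: 15:45–16:30.
Kira ∩ Carlos ∩ Oren ∩ Nikolai ∩ Elena: 15:45–16:30.
Kira ∩ Carlos ∩ Oren ∩ Nikolai ∩ Elena ∩ Aarav: 15:45–16:30.
Restricted to 09:15–15:15: (none).
Windows ≥ 15 min: (none).
That's 0 windows.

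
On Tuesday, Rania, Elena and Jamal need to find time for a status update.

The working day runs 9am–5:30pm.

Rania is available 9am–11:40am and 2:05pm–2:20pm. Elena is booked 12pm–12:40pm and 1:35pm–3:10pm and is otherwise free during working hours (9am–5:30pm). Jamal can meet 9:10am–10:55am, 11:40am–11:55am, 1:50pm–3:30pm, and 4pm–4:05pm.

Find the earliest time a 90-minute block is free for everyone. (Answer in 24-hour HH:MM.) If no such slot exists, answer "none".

Elena free within 09:00–17:30: 09:00–12:00, 12:40–13:35, 15:10–17:30.
Rania ∩ Elena: 09:00–11:40.
Rania ∩ Elena ∩ Jamal: 09:10–10:55.
Windows ≥ 90 min: 09:10–10:55.
Earliest such window starts at 09:10.

09:10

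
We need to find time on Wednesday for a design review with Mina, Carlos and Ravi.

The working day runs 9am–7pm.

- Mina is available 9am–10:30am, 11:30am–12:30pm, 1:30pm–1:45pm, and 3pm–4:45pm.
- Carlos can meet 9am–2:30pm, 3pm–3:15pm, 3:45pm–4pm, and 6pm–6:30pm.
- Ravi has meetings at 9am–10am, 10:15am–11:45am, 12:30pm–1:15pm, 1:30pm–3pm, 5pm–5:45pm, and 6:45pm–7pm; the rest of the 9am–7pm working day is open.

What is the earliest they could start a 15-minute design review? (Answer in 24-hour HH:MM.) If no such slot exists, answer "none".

10:00

Ravi free within 09:00–19:00: 10:00–10:15, 11:45–12:30, 13:15–13:30, 15:00–17:00, 17:45–18:45.
Mina ∩ Carlos: 09:00–10:30, 11:30–12:30, 13:30–13:45, 15:00–15:15, 15:45–16:00.
Mina ∩ Carlos ∩ Ravi: 10:00–10:15, 11:45–12:30, 15:00–15:15, 15:45–16:00.
Windows ≥ 15 min: 10:00–10:15, 11:45–12:30, 15:00–15:15, 15:45–16:00.
Earliest such window starts at 10:00.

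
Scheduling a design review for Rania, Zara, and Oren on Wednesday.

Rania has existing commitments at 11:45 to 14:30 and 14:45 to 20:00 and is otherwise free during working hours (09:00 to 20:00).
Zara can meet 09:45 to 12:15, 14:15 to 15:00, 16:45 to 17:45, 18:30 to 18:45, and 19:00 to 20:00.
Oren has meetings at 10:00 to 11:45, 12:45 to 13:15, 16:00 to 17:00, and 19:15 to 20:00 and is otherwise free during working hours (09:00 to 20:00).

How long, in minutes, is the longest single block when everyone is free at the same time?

Rania free within 09:00–20:00: 09:00–11:45, 14:30–14:45.
Oren free within 09:00–20:00: 09:00–10:00, 11:45–12:45, 13:15–16:00, 17:00–19:15.
Rania ∩ Zara: 09:45–11:45, 14:30–14:45.
Rania ∩ Zara ∩ Oren: 09:45–10:00, 14:30–14:45.
Common window lengths: 15, 15 min; longest is 15.

15 minutes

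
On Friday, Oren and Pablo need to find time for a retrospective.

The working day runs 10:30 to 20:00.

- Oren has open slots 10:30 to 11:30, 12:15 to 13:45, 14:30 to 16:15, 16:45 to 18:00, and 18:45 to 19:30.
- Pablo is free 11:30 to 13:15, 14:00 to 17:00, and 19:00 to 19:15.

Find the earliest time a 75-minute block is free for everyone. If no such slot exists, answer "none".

Oren ∩ Pablo: 12:15–13:15, 14:30–16:15, 16:45–17:00, 19:00–19:15.
Windows ≥ 75 min: 14:30–16:15.
Earliest such window starts at 14:30.

14:30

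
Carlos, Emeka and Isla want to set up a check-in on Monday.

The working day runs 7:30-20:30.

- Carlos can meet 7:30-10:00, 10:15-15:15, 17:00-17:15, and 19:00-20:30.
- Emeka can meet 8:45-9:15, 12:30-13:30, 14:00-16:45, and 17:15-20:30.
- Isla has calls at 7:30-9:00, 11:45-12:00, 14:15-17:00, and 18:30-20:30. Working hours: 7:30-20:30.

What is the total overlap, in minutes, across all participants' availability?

Isla free within 07:30–20:30: 09:00–11:45, 12:00–14:15, 17:00–18:30.
Carlos ∩ Emeka: 08:45–09:15, 12:30–13:30, 14:00–15:15, 19:00–20:30.
Carlos ∩ Emeka ∩ Isla: 09:00–09:15, 12:30–13:30, 14:00–14:15.
Total common minutes: 15 + 60 + 15 = 90.

90 minutes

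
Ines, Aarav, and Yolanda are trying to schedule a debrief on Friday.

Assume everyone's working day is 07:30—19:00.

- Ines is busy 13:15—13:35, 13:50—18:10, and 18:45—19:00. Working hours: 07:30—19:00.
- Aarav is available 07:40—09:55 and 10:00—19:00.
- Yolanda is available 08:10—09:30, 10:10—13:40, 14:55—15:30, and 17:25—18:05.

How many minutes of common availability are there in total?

270 minutes

Ines free within 07:30–19:00: 07:30–13:15, 13:35–13:50, 18:10–18:45.
Ines ∩ Aarav: 07:40–09:55, 10:00–13:15, 13:35–13:50, 18:10–18:45.
Ines ∩ Aarav ∩ Yolanda: 08:10–09:30, 10:10–13:15, 13:35–13:40.
Total common minutes: 80 + 185 + 5 = 270.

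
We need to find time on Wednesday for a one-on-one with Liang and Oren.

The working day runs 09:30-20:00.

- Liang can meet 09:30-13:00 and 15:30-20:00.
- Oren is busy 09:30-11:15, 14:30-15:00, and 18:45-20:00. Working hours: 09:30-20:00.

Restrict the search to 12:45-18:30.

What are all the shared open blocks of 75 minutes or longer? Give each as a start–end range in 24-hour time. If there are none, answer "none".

Oren free within 09:30–20:00: 11:15–14:30, 15:00–18:45.
Liang ∩ Oren: 11:15–13:00, 15:30–18:45.
Restricted to 12:45–18:30: 12:45–13:00, 15:30–18:30.
Windows ≥ 75 min: 15:30–18:30.

15:30–18:30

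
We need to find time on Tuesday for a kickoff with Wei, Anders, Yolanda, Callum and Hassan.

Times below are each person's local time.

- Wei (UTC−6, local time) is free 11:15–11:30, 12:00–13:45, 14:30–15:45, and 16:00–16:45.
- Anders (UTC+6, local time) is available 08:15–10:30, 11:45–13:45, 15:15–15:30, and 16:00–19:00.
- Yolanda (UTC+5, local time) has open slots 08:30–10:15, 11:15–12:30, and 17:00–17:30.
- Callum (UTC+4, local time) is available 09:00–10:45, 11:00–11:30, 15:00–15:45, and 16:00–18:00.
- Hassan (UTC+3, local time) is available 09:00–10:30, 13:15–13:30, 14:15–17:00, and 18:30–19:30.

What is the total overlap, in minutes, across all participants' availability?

Wei → UTC: 17:15–17:30, 18:00–19:45, 20:30–21:45, 22:00–22:45.
Anders → UTC: 02:15–04:30, 05:45–07:45, 09:15–09:30, 10:00–13:00.
Yolanda → UTC: 03:30–05:15, 06:15–07:30, 12:00–12:30.
Callum → UTC: 05:00–06:45, 07:00–07:30, 11:00–11:45, 12:00–14:00.
Hassan → UTC: 06:00–07:30, 10:15–10:30, 11:15–14:00, 15:30–16:30.
Wei ∩ Anders: (none).
Wei ∩ Anders ∩ Yolanda: (none).
Wei ∩ Anders ∩ Yolanda ∩ Callum: (none).
Wei ∩ Anders ∩ Yolanda ∩ Callum ∩ Hassan: (none).
Total common minutes: 0.

0 minutes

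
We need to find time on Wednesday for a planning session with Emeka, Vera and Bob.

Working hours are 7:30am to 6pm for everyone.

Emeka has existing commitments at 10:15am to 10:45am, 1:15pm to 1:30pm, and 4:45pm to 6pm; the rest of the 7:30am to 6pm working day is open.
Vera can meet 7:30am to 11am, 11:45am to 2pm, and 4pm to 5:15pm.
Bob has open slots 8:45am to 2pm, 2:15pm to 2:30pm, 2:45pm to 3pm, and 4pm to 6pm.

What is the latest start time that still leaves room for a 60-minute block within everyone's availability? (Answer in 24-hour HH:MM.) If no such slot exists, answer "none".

Emeka free within 07:30–18:00: 07:30–10:15, 10:45–13:15, 13:30–16:45.
Emeka ∩ Vera: 07:30–10:15, 10:45–11:00, 11:45–13:15, 13:30–14:00, 16:00–16:45.
Emeka ∩ Vera ∩ Bob: 08:45–10:15, 10:45–11:00, 11:45–13:15, 13:30–14:00, 16:00–16:45.
Windows ≥ 60 min: 08:45–10:15, 11:45–13:15.
Latest start in the last window 11:45–13:15 is 13:15 − 60 min = 12:15.

12:15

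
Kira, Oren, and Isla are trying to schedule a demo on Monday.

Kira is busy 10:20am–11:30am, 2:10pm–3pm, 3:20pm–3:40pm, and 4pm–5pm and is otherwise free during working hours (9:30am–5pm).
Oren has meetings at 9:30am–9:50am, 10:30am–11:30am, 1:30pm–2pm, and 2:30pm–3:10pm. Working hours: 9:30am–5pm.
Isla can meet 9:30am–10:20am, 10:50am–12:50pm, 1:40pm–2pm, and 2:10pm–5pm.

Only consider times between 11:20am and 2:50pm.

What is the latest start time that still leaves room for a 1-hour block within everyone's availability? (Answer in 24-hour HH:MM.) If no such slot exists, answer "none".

Kira free within 09:30–17:00: 09:30–10:20, 11:30–14:10, 15:00–15:20, 15:40–16:00.
Oren free within 09:30–17:00: 09:50–10:30, 11:30–13:30, 14:00–14:30, 15:10–17:00.
Kira ∩ Oren: 09:50–10:20, 11:30–13:30, 14:00–14:10, 15:10–15:20, 15:40–16:00.
Kira ∩ Oren ∩ Isla: 09:50–10:20, 11:30–12:50, 15:10–15:20, 15:40–16:00.
Restricted to 11:20–14:50: 11:30–12:50.
Windows ≥ 60 min: 11:30–12:50.
Latest start in the last window 11:30–12:50 is 12:50 − 60 min = 11:50.

11:50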